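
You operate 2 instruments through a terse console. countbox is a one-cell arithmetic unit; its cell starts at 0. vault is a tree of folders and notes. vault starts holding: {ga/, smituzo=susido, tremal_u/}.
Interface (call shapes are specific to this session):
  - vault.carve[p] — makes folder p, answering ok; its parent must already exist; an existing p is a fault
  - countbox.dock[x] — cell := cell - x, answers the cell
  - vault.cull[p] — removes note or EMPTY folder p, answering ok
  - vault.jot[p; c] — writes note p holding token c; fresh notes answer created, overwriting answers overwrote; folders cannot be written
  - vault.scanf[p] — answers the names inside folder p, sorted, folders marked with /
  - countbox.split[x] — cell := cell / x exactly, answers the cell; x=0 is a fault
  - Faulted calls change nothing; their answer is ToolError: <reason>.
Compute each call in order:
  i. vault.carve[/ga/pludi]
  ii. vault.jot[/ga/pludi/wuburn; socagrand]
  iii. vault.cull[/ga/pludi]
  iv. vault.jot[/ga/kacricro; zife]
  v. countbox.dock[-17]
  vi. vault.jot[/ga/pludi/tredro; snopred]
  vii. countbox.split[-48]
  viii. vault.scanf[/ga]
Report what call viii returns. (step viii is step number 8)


% carve p→/ga/pludi
[out] ok
% jot p→/ga/pludi/wuburn c→socagrand
[out] created
% cull p→/ga/pludi
[out] ToolError: not empty
% jot p→/ga/kacricro c→zife
[out] created
% dock x→-17
[out] 17
% jot p→/ga/pludi/tredro c→snopred
[out] created
% split x→-48
[out] -17/48
% scanf p→/ga
[out] [kacricro, pludi/]

Answer: [kacricro, pludi/]


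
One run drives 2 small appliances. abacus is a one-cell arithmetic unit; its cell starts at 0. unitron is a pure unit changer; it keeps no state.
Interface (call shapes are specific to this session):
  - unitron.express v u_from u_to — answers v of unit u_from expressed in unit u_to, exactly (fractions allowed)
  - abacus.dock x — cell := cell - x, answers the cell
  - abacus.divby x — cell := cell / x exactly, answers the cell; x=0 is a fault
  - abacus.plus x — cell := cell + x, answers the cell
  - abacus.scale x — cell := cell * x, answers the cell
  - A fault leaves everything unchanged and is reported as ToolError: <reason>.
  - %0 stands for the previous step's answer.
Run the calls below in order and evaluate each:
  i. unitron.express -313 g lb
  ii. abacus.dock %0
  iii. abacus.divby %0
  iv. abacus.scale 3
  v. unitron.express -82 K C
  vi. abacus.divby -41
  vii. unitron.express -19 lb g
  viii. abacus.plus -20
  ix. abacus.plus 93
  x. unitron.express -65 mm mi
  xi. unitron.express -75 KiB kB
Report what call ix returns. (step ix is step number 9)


I invoke unitron.express using v=-313, u_from=g, u_to=lb, giving -31300000/45359237.
I call abacus.dock using x=%0, and observe 31300000/45359237.
Next I call abacus.divby using x=%0, giving 1.
Using abacus.scale using x=3: 3.
Next I call unitron.express using v=-82, u_from=K, u_to=C, giving -7103/20.
Next I call abacus.divby using x=-41, and get -3/41.
I call unitron.express using v=-19, u_from=lb, u_to=g: -861825503/100000.
I use abacus.plus using x=-20, — result: -823/41.
Then abacus.plus using x=93, → 2990/41.
I run unitron.express using v=-65, u_from=mm, u_to=mi: -65/1609344.
Calling unitron.express using v=-75, u_from=KiB, u_to=kB, giving -384/5.

Answer: 2990/41


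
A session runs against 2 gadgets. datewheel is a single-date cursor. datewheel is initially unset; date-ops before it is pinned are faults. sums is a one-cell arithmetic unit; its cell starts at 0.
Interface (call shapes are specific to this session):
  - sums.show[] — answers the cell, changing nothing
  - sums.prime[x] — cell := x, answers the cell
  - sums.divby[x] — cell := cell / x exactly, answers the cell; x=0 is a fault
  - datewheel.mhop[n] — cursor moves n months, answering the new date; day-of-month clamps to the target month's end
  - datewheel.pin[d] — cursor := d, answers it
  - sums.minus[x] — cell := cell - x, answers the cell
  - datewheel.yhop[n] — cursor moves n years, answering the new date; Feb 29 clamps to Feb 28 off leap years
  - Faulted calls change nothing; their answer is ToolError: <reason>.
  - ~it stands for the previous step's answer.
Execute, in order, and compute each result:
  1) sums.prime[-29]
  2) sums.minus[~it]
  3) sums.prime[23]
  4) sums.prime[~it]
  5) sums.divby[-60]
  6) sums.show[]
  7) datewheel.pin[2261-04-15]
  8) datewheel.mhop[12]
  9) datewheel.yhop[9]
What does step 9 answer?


Answer: 2271-04-15

Derivation:
Using prime using -29: -29.
Now I run minus using ~it: 0.
I use prime using 23: 23.
Invoking prime using ~it, which returns 23.
I invoke divby using -60, → -23/60.
Next I call show, yielding -23/60.
I run pin using 2261-04-15, giving 2261-04-15.
Next I call mhop using 12, — result: 2262-04-15.
Next I call yhop using 9, → 2271-04-15.


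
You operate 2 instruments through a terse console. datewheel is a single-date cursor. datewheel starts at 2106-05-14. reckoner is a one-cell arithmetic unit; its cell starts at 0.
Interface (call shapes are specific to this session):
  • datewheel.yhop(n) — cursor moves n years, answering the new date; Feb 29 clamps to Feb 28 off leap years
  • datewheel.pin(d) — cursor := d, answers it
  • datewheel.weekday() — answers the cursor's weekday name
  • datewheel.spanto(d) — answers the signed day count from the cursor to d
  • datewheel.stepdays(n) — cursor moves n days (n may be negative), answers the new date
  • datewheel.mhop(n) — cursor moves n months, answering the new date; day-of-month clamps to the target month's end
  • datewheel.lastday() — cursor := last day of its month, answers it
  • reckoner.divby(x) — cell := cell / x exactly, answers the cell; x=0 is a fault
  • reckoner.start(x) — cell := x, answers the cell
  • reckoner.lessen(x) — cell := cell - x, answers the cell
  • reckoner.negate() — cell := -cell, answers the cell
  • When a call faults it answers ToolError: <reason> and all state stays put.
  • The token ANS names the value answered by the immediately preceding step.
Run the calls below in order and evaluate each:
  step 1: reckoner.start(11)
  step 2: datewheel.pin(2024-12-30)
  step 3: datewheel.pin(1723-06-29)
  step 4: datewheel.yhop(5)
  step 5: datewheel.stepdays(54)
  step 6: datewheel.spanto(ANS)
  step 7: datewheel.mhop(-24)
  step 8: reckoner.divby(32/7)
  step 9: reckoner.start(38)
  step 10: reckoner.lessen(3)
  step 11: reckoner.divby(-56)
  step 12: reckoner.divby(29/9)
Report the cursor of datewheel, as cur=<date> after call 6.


Answer: cur=1728-08-22

Derivation:
-> reckoner.start(x='11')
<- 11
-> datewheel.pin(d='2024-12-30')
<- 2024-12-30
-> datewheel.pin(d='1723-06-29')
<- 1723-06-29
-> datewheel.yhop(n='5')
<- 1728-06-29
-> datewheel.stepdays(n='54')
<- 1728-08-22
-> datewheel.spanto(d='ANS')
<- 0
-> datewheel.mhop(n='-24')
<- 1726-08-22
-> reckoner.divby(x='32/7')
<- 77/32
-> reckoner.start(x='38')
<- 38
-> reckoner.lessen(x='3')
<- 35
-> reckoner.divby(x='-56')
<- -5/8
-> reckoner.divby(x='29/9')
<- -45/232


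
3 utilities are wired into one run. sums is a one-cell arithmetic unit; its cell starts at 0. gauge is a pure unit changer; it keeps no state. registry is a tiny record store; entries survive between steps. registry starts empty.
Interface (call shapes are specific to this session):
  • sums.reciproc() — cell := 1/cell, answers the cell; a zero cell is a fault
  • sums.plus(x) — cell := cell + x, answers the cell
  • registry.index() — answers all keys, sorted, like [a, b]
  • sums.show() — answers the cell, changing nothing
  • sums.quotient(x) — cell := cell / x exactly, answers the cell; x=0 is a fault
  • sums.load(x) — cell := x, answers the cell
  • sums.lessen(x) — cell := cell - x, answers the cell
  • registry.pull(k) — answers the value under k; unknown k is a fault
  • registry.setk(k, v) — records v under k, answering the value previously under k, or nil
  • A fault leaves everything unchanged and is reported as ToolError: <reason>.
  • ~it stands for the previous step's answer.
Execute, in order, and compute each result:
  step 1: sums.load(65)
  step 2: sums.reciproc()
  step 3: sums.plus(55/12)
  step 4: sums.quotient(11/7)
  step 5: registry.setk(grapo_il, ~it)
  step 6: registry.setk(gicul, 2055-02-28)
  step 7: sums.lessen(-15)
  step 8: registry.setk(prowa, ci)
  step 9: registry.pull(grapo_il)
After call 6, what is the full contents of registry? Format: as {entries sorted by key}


Answer: {gicul=2055-02-28, grapo_il=25109/8580}

Derivation:
% sums.load 65
= 65
% sums.reciproc
= 1/65
% sums.plus 55/12
= 3587/780
% sums.quotient 11/7
= 25109/8580
% registry.setk grapo_il ~it
= nil
% registry.setk gicul 2055-02-28
= nil
% sums.lessen -15
= 153809/8580
% registry.setk prowa ci
= nil
% registry.pull grapo_il
= 25109/8580


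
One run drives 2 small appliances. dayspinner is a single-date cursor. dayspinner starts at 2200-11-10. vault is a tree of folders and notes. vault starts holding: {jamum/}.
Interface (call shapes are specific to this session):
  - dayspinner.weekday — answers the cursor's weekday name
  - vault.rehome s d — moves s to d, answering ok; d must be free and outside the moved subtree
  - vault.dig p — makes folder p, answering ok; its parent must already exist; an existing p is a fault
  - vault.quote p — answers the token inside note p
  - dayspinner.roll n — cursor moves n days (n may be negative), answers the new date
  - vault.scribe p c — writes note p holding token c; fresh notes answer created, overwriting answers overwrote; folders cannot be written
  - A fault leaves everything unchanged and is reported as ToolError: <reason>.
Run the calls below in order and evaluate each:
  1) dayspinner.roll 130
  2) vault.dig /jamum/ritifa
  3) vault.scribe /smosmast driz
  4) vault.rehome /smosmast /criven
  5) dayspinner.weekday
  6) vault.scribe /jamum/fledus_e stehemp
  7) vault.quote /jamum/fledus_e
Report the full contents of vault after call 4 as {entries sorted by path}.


Answer: {criven=driz, jamum/, jamum/ritifa/}

Derivation:
>>> dayspinner.roll n='130'
:: 2201-03-20
>>> vault.dig p='/jamum/ritifa'
:: ok
>>> vault.scribe p='/smosmast' c='driz'
:: created
>>> vault.rehome s='/smosmast' d='/criven'
:: ok
>>> dayspinner.weekday
:: Friday
>>> vault.scribe p='/jamum/fledus_e' c='stehemp'
:: created
>>> vault.quote p='/jamum/fledus_e'
:: stehemp


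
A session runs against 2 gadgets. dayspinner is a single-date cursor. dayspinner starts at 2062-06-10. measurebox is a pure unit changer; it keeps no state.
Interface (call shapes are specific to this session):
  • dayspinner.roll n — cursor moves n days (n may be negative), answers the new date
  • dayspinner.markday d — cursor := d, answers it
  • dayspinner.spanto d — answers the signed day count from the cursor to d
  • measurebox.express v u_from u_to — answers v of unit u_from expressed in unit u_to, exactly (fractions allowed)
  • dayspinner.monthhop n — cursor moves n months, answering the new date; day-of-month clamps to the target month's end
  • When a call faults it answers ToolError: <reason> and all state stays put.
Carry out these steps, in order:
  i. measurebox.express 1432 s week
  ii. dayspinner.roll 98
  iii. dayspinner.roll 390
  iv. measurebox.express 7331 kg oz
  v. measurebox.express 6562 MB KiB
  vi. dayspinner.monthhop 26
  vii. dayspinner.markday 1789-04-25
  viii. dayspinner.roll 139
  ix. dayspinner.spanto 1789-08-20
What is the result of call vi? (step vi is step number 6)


I invoke express with v=1432, u_from=s, u_to=week, → 179/75600.
Calling roll with n=98: 2062-09-16.
I run roll with n=390, — result: 2063-10-11.
Calling express with v=7331, u_from=kg, u_to=oz, giving 11729600000000/45359237.
I use express with v=6562, u_from=MB, u_to=KiB, yielding 51265625/8.
Invoking monthhop with n=26, → 2065-12-11.
Calling markday with d=1789-04-25, which returns 1789-04-25.
I use roll with n=139, and observe 1789-09-11.
I invoke spanto with d=1789-08-20, and see -22.

Answer: 2065-12-11


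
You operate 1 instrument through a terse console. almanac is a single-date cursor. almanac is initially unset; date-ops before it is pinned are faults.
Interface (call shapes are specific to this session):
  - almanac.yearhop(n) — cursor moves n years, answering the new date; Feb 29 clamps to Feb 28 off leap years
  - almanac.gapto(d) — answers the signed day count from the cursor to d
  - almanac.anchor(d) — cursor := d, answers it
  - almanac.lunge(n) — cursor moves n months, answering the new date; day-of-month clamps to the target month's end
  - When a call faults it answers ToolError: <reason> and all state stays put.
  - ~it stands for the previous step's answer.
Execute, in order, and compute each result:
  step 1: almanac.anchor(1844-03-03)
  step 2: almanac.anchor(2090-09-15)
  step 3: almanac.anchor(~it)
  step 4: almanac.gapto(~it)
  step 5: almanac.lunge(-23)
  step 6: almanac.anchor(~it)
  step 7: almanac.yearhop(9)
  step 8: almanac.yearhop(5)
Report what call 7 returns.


// anchor(1844-03-03) == 1844-03-03
// anchor(2090-09-15) == 2090-09-15
// anchor(~it) == 2090-09-15
// gapto(~it) == 0
// lunge(-23) == 2088-10-15
// anchor(~it) == 2088-10-15
// yearhop(9) == 2097-10-15
// yearhop(5) == 2102-10-15

Answer: 2097-10-15


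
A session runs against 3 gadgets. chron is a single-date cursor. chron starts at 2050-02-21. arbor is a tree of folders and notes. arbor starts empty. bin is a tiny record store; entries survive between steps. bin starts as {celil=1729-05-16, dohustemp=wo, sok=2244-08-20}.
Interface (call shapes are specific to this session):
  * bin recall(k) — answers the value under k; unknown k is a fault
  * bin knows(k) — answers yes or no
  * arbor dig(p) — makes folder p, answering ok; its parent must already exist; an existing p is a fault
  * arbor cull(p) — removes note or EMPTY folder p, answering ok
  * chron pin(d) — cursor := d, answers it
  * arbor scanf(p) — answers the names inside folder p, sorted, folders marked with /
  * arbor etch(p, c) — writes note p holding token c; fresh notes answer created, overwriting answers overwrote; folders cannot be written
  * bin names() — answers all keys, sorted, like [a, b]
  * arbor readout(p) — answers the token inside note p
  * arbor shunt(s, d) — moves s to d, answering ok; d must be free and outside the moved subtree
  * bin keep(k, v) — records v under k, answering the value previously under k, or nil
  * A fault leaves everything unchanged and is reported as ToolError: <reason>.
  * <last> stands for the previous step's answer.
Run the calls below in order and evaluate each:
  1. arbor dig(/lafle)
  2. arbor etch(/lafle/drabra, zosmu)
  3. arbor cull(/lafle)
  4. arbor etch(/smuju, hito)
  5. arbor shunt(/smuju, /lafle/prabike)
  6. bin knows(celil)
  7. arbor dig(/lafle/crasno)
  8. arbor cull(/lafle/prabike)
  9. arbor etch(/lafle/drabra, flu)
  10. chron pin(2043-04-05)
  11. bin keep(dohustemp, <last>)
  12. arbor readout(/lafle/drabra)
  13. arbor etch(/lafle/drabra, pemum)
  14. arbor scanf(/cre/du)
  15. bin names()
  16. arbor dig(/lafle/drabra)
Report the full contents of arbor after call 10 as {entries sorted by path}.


I use arbor dig on p: /lafle, and observe ok.
I use arbor etch on p: /lafle/drabra, c: zosmu, giving created.
I try arbor cull on p: /lafle, which returns ToolError: not empty.
Now I run arbor etch on p: /smuju, c: hito, giving created.
Then arbor shunt on s: /smuju, d: /lafle/prabike, and observe ok.
Next I call bin knows on k: celil: yes.
I call arbor dig on p: /lafle/crasno, and observe ok.
I try arbor cull on p: /lafle/prabike, and observe ok.
I use arbor etch on p: /lafle/drabra, c: flu, which returns overwrote.
I use chron pin on d: 2043-04-05, yielding 2043-04-05.
Next I call bin keep on k: dohustemp, v: <last>, giving wo.
I run arbor readout on p: /lafle/drabra, yielding flu.
I invoke arbor etch on p: /lafle/drabra, c: pemum, and observe overwrote.
I call arbor scanf on p: /cre/du, giving ToolError: not found.
Invoking bin names(), and get [celil, dohustemp, sok].
Calling arbor dig on p: /lafle/drabra, which returns ToolError: exists.

Answer: {lafle/, lafle/crasno/, lafle/drabra=flu}


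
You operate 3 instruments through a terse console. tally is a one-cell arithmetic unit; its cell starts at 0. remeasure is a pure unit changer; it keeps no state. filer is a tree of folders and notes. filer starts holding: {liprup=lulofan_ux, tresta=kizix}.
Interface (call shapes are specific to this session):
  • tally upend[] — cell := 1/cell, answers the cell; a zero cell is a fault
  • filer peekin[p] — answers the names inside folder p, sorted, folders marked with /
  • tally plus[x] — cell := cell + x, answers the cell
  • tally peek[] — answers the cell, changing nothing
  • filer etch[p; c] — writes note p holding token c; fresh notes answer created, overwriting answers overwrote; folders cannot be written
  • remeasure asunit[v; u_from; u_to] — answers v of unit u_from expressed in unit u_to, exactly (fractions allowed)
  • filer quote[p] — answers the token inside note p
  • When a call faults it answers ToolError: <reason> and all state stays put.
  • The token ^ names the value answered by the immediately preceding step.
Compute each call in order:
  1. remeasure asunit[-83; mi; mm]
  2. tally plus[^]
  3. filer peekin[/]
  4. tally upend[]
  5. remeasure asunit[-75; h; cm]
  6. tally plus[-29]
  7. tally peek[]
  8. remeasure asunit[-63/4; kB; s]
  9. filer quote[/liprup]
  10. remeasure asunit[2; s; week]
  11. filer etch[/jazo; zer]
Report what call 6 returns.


Answer: -3873691009/133575552

Derivation:
$ remeasure asunit v=-83 u_from=mi u_to=mm
:: -133575552
$ tally plus x=^
:: -133575552
$ filer peekin p=/
:: [liprup, tresta]
$ tally upend
:: -1/133575552
$ remeasure asunit v=-75 u_from=h u_to=cm
:: ToolError: incompatible units
$ tally plus x=-29
:: -3873691009/133575552
$ tally peek
:: -3873691009/133575552
$ remeasure asunit v=-63/4 u_from=kB u_to=s
:: ToolError: incompatible units
$ filer quote p=/liprup
:: lulofan_ux
$ remeasure asunit v=2 u_from=s u_to=week
:: 1/302400
$ filer etch p=/jazo c=zer
:: created


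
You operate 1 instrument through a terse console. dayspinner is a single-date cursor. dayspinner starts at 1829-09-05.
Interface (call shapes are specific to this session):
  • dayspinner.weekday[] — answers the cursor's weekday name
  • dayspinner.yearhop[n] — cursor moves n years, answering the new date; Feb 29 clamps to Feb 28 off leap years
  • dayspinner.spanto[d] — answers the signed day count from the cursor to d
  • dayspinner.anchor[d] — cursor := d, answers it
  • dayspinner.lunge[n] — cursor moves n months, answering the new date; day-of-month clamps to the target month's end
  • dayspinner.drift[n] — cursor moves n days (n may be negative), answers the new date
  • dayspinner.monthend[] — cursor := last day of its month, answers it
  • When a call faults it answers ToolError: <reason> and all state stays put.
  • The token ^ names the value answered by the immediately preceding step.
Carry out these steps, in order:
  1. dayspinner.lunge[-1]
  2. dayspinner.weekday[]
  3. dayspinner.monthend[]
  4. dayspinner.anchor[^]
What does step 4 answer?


Do: dayspinner.lunge[n='-1']
See: 1829-08-05
Do: dayspinner.weekday[]
See: Wednesday
Do: dayspinner.monthend[]
See: 1829-08-31
Do: dayspinner.anchor[d='^']
See: 1829-08-31

Answer: 1829-08-31


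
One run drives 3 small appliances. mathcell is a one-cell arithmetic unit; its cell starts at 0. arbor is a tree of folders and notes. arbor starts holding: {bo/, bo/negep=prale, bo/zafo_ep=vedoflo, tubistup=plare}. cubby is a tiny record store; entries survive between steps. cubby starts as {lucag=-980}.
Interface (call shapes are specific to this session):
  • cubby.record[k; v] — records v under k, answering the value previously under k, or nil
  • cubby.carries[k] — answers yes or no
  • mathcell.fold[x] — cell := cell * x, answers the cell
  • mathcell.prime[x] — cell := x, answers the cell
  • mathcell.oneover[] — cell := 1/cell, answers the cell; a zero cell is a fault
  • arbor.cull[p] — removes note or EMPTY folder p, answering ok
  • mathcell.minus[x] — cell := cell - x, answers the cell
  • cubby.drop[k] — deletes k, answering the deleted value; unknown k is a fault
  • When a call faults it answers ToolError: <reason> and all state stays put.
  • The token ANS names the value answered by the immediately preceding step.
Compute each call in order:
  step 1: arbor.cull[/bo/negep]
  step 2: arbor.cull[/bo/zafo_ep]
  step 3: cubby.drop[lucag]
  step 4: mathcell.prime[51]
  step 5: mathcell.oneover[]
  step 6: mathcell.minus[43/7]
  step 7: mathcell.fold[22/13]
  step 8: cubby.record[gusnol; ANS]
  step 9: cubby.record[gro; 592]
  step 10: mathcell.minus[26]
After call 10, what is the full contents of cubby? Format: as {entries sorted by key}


% 1. cull(p→/bo/negep) -> ok
% 2. cull(p→/bo/zafo_ep) -> ok
% 3. drop(k→lucag) -> -980
% 4. prime(x→51) -> 51
% 5. oneover() -> 1/51
% 6. minus(x→43/7) -> -2186/357
% 7. fold(x→22/13) -> -48092/4641
% 8. record(k→gusnol, v→ANS) -> nil
% 9. record(k→gro, v→592) -> nil
% 10. minus(x→26) -> -168758/4641

Answer: {gro=592, gusnol=-48092/4641}


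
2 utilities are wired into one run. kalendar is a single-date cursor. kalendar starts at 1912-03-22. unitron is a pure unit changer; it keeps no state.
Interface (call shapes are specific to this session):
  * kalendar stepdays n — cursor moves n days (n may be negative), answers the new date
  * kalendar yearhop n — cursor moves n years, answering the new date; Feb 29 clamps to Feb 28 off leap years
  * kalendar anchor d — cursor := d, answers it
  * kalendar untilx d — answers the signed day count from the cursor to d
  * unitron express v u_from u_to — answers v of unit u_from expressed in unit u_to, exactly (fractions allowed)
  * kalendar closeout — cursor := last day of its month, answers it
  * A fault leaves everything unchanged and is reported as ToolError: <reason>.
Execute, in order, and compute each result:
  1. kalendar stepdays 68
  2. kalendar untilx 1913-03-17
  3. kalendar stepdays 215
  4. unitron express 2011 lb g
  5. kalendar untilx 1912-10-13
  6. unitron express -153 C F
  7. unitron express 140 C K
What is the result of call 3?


Answer: 1912-12-30

Derivation:
Calling kalendar stepdays with n→68, — result: 1912-05-29.
Now I run kalendar untilx with d→1913-03-17, yielding 292.
Now I run kalendar stepdays with n→215, giving 1912-12-30.
I use unitron express with v→2011, u_from→lb, u_to→g, and observe 91217425607/100000.
Using kalendar untilx with d→1912-10-13, which returns -78.
I run unitron express with v→-153, u_from→C, u_to→F, and get -1217/5.
I invoke unitron express with v→140, u_from→C, u_to→K, and see 8263/20.


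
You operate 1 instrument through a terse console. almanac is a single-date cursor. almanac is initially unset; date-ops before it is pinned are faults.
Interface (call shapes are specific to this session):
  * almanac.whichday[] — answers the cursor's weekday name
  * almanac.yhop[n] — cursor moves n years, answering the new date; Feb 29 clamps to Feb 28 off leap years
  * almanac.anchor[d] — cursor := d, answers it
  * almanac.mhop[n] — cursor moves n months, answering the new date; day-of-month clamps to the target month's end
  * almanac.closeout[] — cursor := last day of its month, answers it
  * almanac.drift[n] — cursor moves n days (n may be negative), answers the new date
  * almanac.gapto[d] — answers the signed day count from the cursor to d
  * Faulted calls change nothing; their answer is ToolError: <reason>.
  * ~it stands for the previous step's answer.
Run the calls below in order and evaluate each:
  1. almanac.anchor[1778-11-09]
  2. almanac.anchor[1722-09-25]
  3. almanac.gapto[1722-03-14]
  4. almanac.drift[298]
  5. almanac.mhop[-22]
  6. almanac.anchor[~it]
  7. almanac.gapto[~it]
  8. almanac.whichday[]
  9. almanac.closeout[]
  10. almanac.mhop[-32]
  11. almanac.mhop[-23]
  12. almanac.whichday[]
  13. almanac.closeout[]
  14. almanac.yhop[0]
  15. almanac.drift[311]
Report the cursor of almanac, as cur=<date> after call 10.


! almanac.anchor(d=1778-11-09) : 1778-11-09
! almanac.anchor(d=1722-09-25) : 1722-09-25
! almanac.gapto(d=1722-03-14) : -195
! almanac.drift(n=298) : 1723-07-20
! almanac.mhop(n=-22) : 1721-09-20
! almanac.anchor(d=~it) : 1721-09-20
! almanac.gapto(d=~it) : 0
! almanac.whichday() : Saturday
! almanac.closeout() : 1721-09-30
! almanac.mhop(n=-32) : 1719-01-30
! almanac.mhop(n=-23) : 1717-02-28
! almanac.whichday() : Sunday
! almanac.closeout() : 1717-02-28
! almanac.yhop(n=0) : 1717-02-28
! almanac.drift(n=311) : 1718-01-05

Answer: cur=1719-01-30


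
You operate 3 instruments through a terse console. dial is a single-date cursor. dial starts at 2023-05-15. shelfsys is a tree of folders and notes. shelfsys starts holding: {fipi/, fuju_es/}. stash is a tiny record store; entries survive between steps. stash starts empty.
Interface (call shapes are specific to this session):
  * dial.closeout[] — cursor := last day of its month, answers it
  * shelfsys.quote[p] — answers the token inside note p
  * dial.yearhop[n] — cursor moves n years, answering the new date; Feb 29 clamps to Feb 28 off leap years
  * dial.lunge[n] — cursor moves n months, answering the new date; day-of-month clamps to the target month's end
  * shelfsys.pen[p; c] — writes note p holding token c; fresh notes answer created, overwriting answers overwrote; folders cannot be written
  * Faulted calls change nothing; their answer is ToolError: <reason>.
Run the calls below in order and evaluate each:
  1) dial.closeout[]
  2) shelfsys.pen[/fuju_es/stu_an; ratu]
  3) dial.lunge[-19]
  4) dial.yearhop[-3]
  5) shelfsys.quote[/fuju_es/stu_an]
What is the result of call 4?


Answer: 2018-10-31

Derivation:
Next I call dial.closeout(), and see 2023-05-31.
I use shelfsys.pen passing p: /fuju_es/stu_an, c: ratu, yielding created.
Calling dial.lunge passing n: -19, yielding 2021-10-31.
Using dial.yearhop passing n: -3: 2018-10-31.
I call shelfsys.quote passing p: /fuju_es/stu_an, and see ratu.


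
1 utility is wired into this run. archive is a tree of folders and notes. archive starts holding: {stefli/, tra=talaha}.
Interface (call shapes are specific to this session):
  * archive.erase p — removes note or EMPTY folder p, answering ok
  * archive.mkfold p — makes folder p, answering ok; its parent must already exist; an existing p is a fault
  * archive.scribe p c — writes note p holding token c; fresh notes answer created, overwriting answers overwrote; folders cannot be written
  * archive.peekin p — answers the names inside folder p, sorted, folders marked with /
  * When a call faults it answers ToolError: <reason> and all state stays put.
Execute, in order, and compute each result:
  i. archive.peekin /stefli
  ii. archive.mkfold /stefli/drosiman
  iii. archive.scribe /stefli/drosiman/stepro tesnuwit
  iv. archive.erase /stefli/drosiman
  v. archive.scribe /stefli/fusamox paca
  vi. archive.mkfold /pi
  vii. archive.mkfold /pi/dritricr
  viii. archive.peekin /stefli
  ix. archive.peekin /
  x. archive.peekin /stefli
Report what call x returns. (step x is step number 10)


Answer: [drosiman/, fusamox]

Derivation:
Calling archive.peekin(p='/stefli'), and get [].
Next I call archive.mkfold(p='/stefli/drosiman'), which returns ok.
I call archive.scribe(p='/stefli/drosiman/stepro', c='tesnuwit'), — result: created.
I invoke archive.erase(p='/stefli/drosiman'), — result: ToolError: not empty.
Calling archive.scribe(p='/stefli/fusamox', c='paca'), → created.
Invoking archive.mkfold(p='/pi'), and observe ok.
Calling archive.mkfold(p='/pi/dritricr'), yielding ok.
Next I call archive.peekin(p='/stefli'), giving [drosiman/, fusamox].
I try archive.peekin(p='/'), and get [pi/, stefli/, tra].
Using archive.peekin(p='/stefli'), and observe [drosiman/, fusamox].


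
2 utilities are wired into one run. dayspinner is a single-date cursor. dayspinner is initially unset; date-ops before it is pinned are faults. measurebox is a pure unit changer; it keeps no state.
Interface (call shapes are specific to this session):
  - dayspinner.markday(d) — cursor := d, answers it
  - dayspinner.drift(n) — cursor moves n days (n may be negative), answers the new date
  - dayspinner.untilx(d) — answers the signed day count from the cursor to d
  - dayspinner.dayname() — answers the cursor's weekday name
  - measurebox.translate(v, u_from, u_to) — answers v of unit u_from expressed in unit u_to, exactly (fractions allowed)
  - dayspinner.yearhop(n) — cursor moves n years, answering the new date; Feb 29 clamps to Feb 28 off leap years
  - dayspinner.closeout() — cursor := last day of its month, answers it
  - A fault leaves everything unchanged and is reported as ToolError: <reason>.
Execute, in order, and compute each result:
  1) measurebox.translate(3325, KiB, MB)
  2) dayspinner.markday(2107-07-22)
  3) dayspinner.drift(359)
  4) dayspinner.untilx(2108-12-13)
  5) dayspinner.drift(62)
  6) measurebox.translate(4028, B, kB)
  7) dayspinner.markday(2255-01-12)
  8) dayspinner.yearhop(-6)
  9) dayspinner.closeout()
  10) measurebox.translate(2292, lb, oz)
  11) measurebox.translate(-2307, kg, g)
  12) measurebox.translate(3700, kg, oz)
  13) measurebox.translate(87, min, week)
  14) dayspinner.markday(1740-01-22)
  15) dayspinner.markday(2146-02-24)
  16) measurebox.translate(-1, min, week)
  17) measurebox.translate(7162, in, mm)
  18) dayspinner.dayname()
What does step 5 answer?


I call translate with 3325, KiB, MB, — result: 2128/625.
Calling markday with 2107-07-22, giving 2107-07-22.
Calling drift with 359, giving 2108-07-15.
I invoke untilx with 2108-12-13, and observe 151.
I run drift with 62, which returns 2108-09-15.
I call translate with 4028, B, kB, yielding 1007/250.
Now I run markday with 2255-01-12: 2255-01-12.
Calling yearhop with -6, and observe 2249-01-12.
I run closeout, yielding 2249-01-31.
I call translate with 2292, lb, oz, — result: 36672.
I try translate with -2307, kg, g: -2307000.
Calling translate with 3700, kg, oz: 5920000000000/45359237.
Using translate with 87, min, week, which returns 29/3360.
I try markday with 1740-01-22, which returns 1740-01-22.
Now I run markday with 2146-02-24: 2146-02-24.
Now I run translate with -1, min, week, yielding -1/10080.
I invoke translate with 7162, in, mm, which returns 909574/5.
Now I run dayname(), yielding Thursday.

Answer: 2108-09-15


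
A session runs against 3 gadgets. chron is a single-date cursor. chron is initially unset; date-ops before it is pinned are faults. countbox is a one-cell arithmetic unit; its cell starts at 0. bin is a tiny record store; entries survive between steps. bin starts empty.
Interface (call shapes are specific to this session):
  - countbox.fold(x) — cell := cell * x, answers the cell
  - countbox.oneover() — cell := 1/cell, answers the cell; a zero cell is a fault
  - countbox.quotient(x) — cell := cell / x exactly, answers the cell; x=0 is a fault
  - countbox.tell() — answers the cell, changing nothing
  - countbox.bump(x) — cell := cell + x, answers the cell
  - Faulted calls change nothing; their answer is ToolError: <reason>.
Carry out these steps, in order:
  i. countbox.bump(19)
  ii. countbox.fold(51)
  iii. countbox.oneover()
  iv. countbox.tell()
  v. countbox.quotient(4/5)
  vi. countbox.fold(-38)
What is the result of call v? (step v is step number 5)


% 1. countbox.bump(19) ~> 19
% 2. countbox.fold(51) ~> 969
% 3. countbox.oneover() ~> 1/969
% 4. countbox.tell() ~> 1/969
% 5. countbox.quotient(4/5) ~> 5/3876
% 6. countbox.fold(-38) ~> -5/102

Answer: 5/3876


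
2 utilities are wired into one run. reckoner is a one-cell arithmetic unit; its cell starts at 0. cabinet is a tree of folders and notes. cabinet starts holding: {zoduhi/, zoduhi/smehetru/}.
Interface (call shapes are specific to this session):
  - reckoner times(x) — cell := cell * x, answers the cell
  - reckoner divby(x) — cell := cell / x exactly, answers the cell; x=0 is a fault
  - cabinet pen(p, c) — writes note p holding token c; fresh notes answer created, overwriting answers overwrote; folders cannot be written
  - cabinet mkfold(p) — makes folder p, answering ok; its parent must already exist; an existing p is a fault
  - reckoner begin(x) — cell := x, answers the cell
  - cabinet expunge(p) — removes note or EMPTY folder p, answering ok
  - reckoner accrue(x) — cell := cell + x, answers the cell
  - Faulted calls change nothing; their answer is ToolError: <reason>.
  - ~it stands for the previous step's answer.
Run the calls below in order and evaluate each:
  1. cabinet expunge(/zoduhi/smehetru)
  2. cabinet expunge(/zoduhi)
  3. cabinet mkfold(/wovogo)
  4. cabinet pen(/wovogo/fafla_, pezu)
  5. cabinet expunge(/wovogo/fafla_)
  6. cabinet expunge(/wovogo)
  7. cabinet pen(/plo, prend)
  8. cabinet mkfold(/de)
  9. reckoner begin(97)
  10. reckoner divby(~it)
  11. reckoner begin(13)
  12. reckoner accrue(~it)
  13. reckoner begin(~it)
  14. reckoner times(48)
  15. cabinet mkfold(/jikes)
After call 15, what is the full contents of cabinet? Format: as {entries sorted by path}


I call cabinet expunge using /zoduhi/smehetru, → ok.
I call cabinet expunge using /zoduhi, yielding ok.
Then cabinet mkfold using /wovogo, yielding ok.
I try cabinet pen using /wovogo/fafla_, pezu, → created.
Calling cabinet expunge using /wovogo/fafla_, yielding ok.
Invoking cabinet expunge using /wovogo, which returns ok.
Now I run cabinet pen using /plo, prend, giving created.
Now I run cabinet mkfold using /de, → ok.
I invoke reckoner begin using 97, and get 97.
Calling reckoner divby using ~it, giving 1.
I use reckoner begin using 13, and see 13.
I run reckoner accrue using ~it: 26.
Using reckoner begin using ~it, → 26.
Invoking reckoner times using 48, and see 1248.
Next I call cabinet mkfold using /jikes: ok.

Answer: {de/, jikes/, plo=prend}


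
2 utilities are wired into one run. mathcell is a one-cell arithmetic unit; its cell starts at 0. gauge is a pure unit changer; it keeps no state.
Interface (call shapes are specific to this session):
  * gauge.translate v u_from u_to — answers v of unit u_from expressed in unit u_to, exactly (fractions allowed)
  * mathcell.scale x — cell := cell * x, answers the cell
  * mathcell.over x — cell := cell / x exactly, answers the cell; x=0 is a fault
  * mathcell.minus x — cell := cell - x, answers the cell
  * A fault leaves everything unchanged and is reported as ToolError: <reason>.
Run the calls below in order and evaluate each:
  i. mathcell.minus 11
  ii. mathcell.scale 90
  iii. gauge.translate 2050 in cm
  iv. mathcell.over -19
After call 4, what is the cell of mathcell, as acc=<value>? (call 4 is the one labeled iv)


-> mathcell.minus(x→11)
<- -11
-> mathcell.scale(x→90)
<- -990
-> gauge.translate(v→2050, u_from→in, u_to→cm)
<- 5207
-> mathcell.over(x→-19)
<- 990/19

Answer: acc=990/19


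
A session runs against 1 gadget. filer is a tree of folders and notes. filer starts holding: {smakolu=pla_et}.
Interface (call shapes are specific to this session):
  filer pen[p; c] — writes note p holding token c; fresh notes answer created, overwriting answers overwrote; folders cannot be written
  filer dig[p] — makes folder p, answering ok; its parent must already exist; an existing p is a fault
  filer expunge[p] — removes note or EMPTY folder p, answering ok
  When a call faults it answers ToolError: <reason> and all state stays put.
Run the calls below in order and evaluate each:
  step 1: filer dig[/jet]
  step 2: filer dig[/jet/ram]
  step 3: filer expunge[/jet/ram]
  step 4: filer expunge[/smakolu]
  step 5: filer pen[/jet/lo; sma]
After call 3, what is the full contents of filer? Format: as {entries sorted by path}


Answer: {jet/, smakolu=pla_et}

Derivation:
// 1. filer dig(/jet) == ok
// 2. filer dig(/jet/ram) == ok
// 3. filer expunge(/jet/ram) == ok
// 4. filer expunge(/smakolu) == ok
// 5. filer pen(/jet/lo, sma) == created


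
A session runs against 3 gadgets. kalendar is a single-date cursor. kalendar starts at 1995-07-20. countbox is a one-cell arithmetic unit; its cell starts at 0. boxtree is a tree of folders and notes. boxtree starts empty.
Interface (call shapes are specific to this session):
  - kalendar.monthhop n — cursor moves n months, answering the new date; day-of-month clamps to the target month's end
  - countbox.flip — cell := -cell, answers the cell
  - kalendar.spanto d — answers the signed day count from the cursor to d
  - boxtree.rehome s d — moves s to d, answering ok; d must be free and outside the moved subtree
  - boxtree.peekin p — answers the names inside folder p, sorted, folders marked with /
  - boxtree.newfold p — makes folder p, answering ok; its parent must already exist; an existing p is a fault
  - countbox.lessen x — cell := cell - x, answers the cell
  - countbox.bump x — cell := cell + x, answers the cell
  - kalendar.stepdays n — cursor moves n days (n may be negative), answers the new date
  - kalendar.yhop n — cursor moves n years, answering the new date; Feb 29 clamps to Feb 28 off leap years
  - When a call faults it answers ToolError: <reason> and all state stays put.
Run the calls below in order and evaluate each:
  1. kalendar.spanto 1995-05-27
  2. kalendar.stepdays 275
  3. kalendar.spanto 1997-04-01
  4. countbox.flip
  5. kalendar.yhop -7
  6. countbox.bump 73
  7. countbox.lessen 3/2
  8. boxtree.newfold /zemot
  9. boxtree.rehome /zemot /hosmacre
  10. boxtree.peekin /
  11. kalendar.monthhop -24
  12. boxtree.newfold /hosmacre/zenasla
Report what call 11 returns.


% kalendar.spanto d: 1995-05-27
[out] -54
% kalendar.stepdays n: 275
[out] 1996-04-20
% kalendar.spanto d: 1997-04-01
[out] 346
% countbox.flip
[out] 0
% kalendar.yhop n: -7
[out] 1989-04-20
% countbox.bump x: 73
[out] 73
% countbox.lessen x: 3/2
[out] 143/2
% boxtree.newfold p: /zemot
[out] ok
% boxtree.rehome s: /zemot d: /hosmacre
[out] ok
% boxtree.peekin p: /
[out] [hosmacre/]
% kalendar.monthhop n: -24
[out] 1987-04-20
% boxtree.newfold p: /hosmacre/zenasla
[out] ok

Answer: 1987-04-20


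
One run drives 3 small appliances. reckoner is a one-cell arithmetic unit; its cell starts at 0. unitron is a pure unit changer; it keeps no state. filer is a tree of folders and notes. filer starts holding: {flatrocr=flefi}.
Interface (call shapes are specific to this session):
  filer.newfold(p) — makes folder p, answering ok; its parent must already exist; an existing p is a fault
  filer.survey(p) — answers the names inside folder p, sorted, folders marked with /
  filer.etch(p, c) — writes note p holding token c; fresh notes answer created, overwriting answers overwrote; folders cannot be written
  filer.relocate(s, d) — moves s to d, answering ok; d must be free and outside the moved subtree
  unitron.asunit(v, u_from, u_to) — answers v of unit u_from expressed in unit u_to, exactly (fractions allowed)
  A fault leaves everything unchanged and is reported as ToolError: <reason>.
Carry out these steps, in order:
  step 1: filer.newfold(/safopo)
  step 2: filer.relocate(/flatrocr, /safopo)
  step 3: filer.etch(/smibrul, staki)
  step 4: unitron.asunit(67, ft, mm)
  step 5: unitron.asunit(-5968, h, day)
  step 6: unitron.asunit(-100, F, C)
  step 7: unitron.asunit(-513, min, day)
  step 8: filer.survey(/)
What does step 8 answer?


Answer: [flatrocr, safopo/, smibrul]

Derivation:
>> filer.newfold(p: /safopo)
<< ok
>> filer.relocate(s: /flatrocr, d: /safopo)
<< ToolError: exists
>> filer.etch(p: /smibrul, c: staki)
<< created
>> unitron.asunit(v: 67, u_from: ft, u_to: mm)
<< 102108/5
>> unitron.asunit(v: -5968, u_from: h, u_to: day)
<< -746/3
>> unitron.asunit(v: -100, u_from: F, u_to: C)
<< -220/3
>> unitron.asunit(v: -513, u_from: min, u_to: day)
<< -57/160
>> filer.survey(p: /)
<< [flatrocr, safopo/, smibrul]


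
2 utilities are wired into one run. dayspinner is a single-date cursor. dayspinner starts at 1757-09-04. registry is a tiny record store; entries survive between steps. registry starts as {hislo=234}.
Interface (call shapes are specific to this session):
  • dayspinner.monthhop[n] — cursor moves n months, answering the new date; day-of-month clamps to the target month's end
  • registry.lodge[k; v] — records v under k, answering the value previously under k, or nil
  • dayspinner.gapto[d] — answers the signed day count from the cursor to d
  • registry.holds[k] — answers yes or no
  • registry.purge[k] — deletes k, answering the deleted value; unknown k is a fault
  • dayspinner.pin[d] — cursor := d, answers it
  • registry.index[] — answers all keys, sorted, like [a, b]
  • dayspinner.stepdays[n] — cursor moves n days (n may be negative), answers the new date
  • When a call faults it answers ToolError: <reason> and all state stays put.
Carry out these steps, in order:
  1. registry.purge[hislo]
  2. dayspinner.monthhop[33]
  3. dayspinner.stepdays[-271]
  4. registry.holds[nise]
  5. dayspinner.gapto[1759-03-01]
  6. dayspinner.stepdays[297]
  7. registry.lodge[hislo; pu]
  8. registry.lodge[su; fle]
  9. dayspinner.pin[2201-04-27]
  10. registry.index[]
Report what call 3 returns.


→ purge(k='hislo')
← 234
→ monthhop(n='33')
← 1760-06-04
→ stepdays(n='-271')
← 1759-09-07
→ holds(k='nise')
← no
→ gapto(d='1759-03-01')
← -190
→ stepdays(n='297')
← 1760-06-30
→ lodge(k='hislo', v='pu')
← nil
→ lodge(k='su', v='fle')
← nil
→ pin(d='2201-04-27')
← 2201-04-27
→ index()
← [hislo, su]

Answer: 1759-09-07
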